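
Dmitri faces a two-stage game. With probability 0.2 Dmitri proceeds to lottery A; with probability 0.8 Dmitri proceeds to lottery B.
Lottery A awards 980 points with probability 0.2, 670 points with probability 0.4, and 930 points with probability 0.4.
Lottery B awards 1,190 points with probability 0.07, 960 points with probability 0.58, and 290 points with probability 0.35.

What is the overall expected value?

760.48 points

EV(A) = 0.2 × 980 + 0.4 × 670 + 0.4 × 930 = 196 + 268 + 372 = 836
EV(B) = 0.07 × 1190 + 0.58 × 960 + 0.35 × 290 = 83.3 + 556.8 + 101.5 = 741.6
Overall = 0.2 × 836 + 0.8 × 741.6 = 167.2 + 593.28 = 760.48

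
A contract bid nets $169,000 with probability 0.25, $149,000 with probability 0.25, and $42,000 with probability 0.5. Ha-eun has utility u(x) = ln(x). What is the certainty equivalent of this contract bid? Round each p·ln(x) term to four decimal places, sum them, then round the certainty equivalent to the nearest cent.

E[u] = 0.25·ln(169000) + 0.25·ln(149000) + 0.5·ln(42000) = 3.0094 + 2.9779 + 5.3227 = 11.3100
CE = e^11.3100 ≈ 81633.91

$81,633.91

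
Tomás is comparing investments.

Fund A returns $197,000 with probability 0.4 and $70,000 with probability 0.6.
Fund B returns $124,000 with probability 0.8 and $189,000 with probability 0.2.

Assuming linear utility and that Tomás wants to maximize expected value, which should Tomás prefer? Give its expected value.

Fund B ($137,000)

Fund A = 0.4 × 197000 + 0.6 × 70000 = 78800 + 42000 = 120800
Fund B = 0.8 × 124000 + 0.2 × 189000 = 99200 + 37800 = 137000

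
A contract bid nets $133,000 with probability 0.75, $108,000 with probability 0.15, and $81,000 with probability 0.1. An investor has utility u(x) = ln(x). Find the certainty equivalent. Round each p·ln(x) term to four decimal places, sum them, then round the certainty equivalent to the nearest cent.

$122,675.75

E[u] = 0.75·ln(133000) + 0.15·ln(108000) + 0.1·ln(81000) = 8.8486 + 1.7385 + 1.1302 = 11.7173
CE = e^11.7173 ≈ 122675.75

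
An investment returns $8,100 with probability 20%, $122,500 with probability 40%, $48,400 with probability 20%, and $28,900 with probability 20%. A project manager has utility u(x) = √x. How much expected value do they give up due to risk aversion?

$10,384

E[u] = 0.2·√8100 + 0.4·√122500 + 0.2·√48400 + 0.2·√28900 = 0.2·90 + 0.4·350 + 0.2·220 + 0.2·170 = 236
CE = (236)² = 55696
Risk premium = EV − CE = 66080 − 55696 = 10384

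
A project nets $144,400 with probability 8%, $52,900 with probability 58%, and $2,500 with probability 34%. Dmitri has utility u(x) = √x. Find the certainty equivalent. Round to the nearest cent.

E[u] = 0.08·√144400 + 0.58·√52900 + 0.34·√2500 = 0.08·380 + 0.58·230 + 0.34·50 = 180.8
CE = (180.8)² = 32688.64

$32,688.64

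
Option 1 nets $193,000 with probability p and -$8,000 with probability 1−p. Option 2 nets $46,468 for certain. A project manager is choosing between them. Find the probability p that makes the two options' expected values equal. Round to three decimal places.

p·193000 + (1−p)·(-8000) = 46468
201000p − 8000 = 46468
p = (46468 + 8000) / 201000

p = 0.271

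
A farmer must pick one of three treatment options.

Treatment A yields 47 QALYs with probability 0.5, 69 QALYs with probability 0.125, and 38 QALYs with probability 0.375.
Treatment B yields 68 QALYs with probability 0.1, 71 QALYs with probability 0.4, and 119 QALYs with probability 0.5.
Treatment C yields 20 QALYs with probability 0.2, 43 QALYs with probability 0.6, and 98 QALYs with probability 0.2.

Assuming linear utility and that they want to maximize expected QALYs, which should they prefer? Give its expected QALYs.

Treatment B (94.7 QALYs)

Treatment A = 0.5 × 47 + 0.125 × 69 + 0.375 × 38 = 23.5 + 8.625 + 14.25 = 46.375
Treatment B = 0.1 × 68 + 0.4 × 71 + 0.5 × 119 = 6.8 + 28.4 + 59.5 = 94.7
Treatment C = 0.2 × 20 + 0.6 × 43 + 0.2 × 98 = 4 + 25.8 + 19.6 = 49.4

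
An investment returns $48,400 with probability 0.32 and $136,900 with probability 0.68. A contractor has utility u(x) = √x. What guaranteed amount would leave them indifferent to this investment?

$103,684

E[u] = 0.32·√48400 + 0.68·√136900 = 0.32·220 + 0.68·370 = 322
CE = (322)² = 103684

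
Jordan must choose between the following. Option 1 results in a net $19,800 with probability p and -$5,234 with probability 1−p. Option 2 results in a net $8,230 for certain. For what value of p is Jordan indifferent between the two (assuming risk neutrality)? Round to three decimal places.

p = 0.538

p·19800 + (1−p)·(-5234) = 8230
25034p − 5234 = 8230
p = (8230 + 5234) / 25034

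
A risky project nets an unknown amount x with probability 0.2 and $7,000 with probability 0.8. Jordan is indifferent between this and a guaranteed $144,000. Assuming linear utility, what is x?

0.2·x + 0.8·7000 = 144000
0.2·x = 144000 − 5600 = 138400
x = 138400 / 0.2 = 692000

x = $692,000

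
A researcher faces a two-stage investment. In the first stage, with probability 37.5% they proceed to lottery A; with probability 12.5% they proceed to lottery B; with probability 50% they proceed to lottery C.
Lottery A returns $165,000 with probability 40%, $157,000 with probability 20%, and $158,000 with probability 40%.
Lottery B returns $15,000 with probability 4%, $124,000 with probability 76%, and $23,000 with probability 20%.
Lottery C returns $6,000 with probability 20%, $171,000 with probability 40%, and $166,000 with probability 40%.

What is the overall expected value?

EV(A) = 0.4 × 165000 + 0.2 × 157000 + 0.4 × 158000 = 66000 + 31400 + 63200 = 160600
EV(B) = 0.04 × 15000 + 0.76 × 124000 + 0.2 × 23000 = 600 + 94240 + 4600 = 99440
EV(C) = 0.2 × 6000 + 0.4 × 171000 + 0.4 × 166000 = 1200 + 68400 + 66400 = 136000
Overall = 0.375 × 160600 + 0.125 × 99440 + 0.5 × 136000 = 60225 + 12430 + 68000 = 140655

$140,655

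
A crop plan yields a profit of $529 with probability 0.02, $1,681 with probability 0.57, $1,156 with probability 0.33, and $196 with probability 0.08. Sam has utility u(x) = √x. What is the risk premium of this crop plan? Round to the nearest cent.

E[u] = 0.02·√529 + 0.57·√1681 + 0.33·√1156 + 0.08·√196 = 0.02·23 + 0.57·41 + 0.33·34 + 0.08·14 = 36.17
CE = (36.17)² = 1308.2689
Risk premium = EV − CE = 1365.91 − 1308.2689 = 57.6411

$57.64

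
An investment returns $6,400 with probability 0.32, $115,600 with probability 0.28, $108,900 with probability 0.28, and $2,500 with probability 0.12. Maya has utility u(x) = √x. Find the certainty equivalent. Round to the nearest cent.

$48,048.64

E[u] = 0.32·√6400 + 0.28·√115600 + 0.28·√108900 + 0.12·√2500 = 0.32·80 + 0.28·340 + 0.28·330 + 0.12·50 = 219.2
CE = (219.2)² = 48048.64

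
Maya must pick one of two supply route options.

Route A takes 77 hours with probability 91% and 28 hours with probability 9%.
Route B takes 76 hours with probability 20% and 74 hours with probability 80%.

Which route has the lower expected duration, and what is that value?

Route A (72.59 hours)

Route A = 0.91 × 77 + 0.09 × 28 = 70.07 + 2.52 = 72.59
Route B = 0.2 × 76 + 0.8 × 74 = 15.2 + 59.2 = 74.4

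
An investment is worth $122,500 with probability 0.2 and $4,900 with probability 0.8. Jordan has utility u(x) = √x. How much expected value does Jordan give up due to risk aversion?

$12,544

E[u] = 0.2·√122500 + 0.8·√4900 = 0.2·350 + 0.8·70 = 126
CE = (126)² = 15876
Risk premium = EV − CE = 28420 − 15876 = 12544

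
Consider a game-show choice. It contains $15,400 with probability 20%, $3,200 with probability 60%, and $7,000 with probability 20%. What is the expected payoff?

EV = 0.2 × 15400 + 0.6 × 3200 + 0.2 × 7000 = 3080 + 1920 + 1400 = 6400

$6,400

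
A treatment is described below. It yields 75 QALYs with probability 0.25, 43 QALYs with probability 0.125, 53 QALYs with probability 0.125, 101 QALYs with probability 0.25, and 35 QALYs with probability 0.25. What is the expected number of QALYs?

EV = 0.25 × 75 + 0.125 × 43 + 0.125 × 53 + 0.25 × 101 + 0.25 × 35 = 18.75 + 5.375 + 6.625 + 25.25 + 8.75 = 64.75

64.75 QALYs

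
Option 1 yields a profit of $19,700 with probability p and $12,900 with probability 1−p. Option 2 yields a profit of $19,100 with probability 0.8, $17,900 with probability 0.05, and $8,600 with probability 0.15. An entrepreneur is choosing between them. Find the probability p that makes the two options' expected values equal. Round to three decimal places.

EV(Option 2) = 0.8 × 19100 + 0.05 × 17900 + 0.15 × 8600 = 15280 + 895 + 1290 = 17465
p·19700 + (1−p)·12900 = 17465
6800p + 12900 = 17465
p = (17465 − 12900) / 6800

p = 0.671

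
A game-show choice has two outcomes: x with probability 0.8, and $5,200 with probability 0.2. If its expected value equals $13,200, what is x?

x = $15,200

0.8·x + 0.2·5200 = 13200
0.8·x = 13200 − 1040 = 12160
x = 12160 / 0.8 = 15200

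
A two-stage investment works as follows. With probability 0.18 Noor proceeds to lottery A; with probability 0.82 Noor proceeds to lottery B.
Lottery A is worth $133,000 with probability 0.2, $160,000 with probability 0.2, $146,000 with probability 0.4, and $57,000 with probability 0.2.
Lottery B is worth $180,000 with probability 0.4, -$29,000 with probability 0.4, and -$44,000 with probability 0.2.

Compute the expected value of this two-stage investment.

$65,424

EV(A) = 0.2 × 133000 + 0.2 × 160000 + 0.4 × 146000 + 0.2 × 57000 = 26600 + 32000 + 58400 + 11400 = 128400
EV(B) = 0.4 × 180000 + 0.4 × (-29000) + 0.2 × (-44000) = 72000 − 11600 − 8800 = 51600
Overall = 0.18 × 128400 + 0.82 × 51600 = 23112 + 42312 = 65424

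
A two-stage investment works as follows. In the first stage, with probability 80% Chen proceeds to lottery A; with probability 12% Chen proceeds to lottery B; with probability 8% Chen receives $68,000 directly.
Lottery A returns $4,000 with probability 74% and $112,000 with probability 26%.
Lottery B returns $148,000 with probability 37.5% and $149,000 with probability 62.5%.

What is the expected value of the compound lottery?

EV(A) = 0.74 × 4000 + 0.26 × 112000 = 2960 + 29120 = 32080
EV(B) = 0.375 × 148000 + 0.625 × 149000 = 55500 + 93125 = 148625
Branch C: 68000 (certain)
Overall = 0.8 × 32080 + 0.12 × 148625 + 0.08 × 68000 = 25664 + 17835 + 5440 = 48939

$48,939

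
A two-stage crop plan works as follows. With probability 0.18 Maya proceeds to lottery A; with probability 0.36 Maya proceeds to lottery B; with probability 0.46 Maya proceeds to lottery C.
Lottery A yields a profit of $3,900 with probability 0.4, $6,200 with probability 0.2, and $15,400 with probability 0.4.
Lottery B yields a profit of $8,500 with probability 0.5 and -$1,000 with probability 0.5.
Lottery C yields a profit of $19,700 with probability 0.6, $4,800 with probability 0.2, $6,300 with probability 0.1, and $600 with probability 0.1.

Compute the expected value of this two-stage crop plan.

$9,159

EV(A) = 0.4 × 3900 + 0.2 × 6200 + 0.4 × 15400 = 1560 + 1240 + 6160 = 8960
EV(B) = 0.5 × 8500 + 0.5 × (-1000) = 4250 − 500 = 3750
EV(C) = 0.6 × 19700 + 0.2 × 4800 + 0.1 × 6300 + 0.1 × 600 = 11820 + 960 + 630 + 60 = 13470
Overall = 0.18 × 8960 + 0.36 × 3750 + 0.46 × 13470 = 1612.8 + 1350 + 6196.2 = 9159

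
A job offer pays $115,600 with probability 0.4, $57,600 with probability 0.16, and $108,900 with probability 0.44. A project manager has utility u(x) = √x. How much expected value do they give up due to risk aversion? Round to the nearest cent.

E[u] = 0.4·√115600 + 0.16·√57600 + 0.44·√108900 = 0.4·340 + 0.16·240 + 0.44·330 = 319.6
CE = (319.6)² = 102144.16
Risk premium = EV − CE = 103372 − 102144.16 = 1227.84

$1,227.84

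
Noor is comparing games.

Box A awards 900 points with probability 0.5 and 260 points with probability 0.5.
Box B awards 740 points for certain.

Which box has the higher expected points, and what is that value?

Box B (740 points)

Box A = 0.5 × 900 + 0.5 × 260 = 450 + 130 = 580
Box B: 740 (certain)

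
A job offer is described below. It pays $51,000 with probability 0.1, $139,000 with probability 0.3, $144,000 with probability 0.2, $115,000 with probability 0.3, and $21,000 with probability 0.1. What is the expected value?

EV = 0.1 × 51000 + 0.3 × 139000 + 0.2 × 144000 + 0.3 × 115000 + 0.1 × 21000 = 5100 + 41700 + 28800 + 34500 + 2100 = 112200

$112,200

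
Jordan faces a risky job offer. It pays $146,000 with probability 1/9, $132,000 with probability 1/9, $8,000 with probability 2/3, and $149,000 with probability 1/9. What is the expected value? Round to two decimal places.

EV = 1/9 × 146000 + 1/9 × 132000 + 2/3 × 8000 + 1/9 × 149000 = 16222.2222 + 14666.6667 + 5333.3333 + 16555.5556 = 52777.7778

$52,777.78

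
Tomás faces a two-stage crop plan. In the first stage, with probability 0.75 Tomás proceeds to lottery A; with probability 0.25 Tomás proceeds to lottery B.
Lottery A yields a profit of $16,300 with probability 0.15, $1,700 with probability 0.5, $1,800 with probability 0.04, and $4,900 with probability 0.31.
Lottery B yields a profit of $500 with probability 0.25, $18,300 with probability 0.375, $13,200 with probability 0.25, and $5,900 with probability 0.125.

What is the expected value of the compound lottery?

$6,420.75

EV(A) = 0.15 × 16300 + 0.5 × 1700 + 0.04 × 1800 + 0.31 × 4900 = 2445 + 850 + 72 + 1519 = 4886
EV(B) = 0.25 × 500 + 0.375 × 18300 + 0.25 × 13200 + 0.125 × 5900 = 125 + 6862.5 + 3300 + 737.5 = 11025
Overall = 0.75 × 4886 + 0.25 × 11025 = 3664.5 + 2756.25 = 6420.75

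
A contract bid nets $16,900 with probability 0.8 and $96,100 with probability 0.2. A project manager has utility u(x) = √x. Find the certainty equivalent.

E[u] = 0.8·√16900 + 0.2·√96100 = 0.8·130 + 0.2·310 = 166
CE = (166)² = 27556

$27,556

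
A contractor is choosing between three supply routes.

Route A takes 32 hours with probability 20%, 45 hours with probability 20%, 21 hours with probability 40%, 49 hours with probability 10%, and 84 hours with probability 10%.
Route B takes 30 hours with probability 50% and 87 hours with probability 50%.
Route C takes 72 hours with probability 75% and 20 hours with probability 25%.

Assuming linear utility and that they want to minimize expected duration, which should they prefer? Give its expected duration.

Route A (37.1 hours)

Route A = 0.2 × 32 + 0.2 × 45 + 0.4 × 21 + 0.1 × 49 + 0.1 × 84 = 6.4 + 9 + 8.4 + 4.9 + 8.4 = 37.1
Route B = 0.5 × 30 + 0.5 × 87 = 15 + 43.5 = 58.5
Route C = 0.75 × 72 + 0.25 × 20 = 54 + 5 = 59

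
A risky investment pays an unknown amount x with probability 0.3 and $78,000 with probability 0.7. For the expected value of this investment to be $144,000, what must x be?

0.3·x + 0.7·78000 = 144000
0.3·x = 144000 − 54600 = 89400
x = 89400 / 0.3 = 298000

x = $298,000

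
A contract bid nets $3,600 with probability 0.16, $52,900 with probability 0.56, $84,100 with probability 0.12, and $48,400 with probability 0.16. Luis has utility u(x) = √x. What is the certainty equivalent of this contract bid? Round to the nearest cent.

$43,430.56

E[u] = 0.16·√3600 + 0.56·√52900 + 0.12·√84100 + 0.16·√48400 = 0.16·60 + 0.56·230 + 0.12·290 + 0.16·220 = 208.4
CE = (208.4)² = 43430.56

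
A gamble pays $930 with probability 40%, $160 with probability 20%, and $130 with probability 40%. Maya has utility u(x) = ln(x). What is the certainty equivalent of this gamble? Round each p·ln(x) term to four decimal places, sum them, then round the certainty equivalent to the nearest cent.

E[u] = 0.4·ln(930) + 0.2·ln(160) + 0.4·ln(130) = 2.7341 + 1.0150 + 1.9470 = 5.6961
CE = e^5.6961 ≈ 297.70

$297.70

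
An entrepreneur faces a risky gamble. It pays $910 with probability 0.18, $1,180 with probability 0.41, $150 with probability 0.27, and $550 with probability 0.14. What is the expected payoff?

$765.10

EV = 0.18 × 910 + 0.41 × 1180 + 0.27 × 150 + 0.14 × 550 = 163.8 + 483.8 + 40.5 + 77 = 765.1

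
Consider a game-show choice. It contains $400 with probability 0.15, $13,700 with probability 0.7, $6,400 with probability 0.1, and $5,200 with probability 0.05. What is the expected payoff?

$10,550

EV = 0.15 × 400 + 0.7 × 13700 + 0.1 × 6400 + 0.05 × 5200 = 60 + 9590 + 640 + 260 = 10550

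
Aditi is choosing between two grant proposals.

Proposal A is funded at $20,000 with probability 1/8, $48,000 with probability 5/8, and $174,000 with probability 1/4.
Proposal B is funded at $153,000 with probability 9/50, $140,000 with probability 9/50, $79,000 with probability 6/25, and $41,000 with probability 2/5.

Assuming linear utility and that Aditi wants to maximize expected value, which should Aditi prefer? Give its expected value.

Proposal B ($88,100)

Proposal A = 1/8 × 20000 + 5/8 × 48000 + 1/4 × 174000 = 2500 + 30000 + 43500 = 76000
Proposal B = 9/50 × 153000 + 9/50 × 140000 + 6/25 × 79000 + 2/5 × 41000 = 27540 + 25200 + 18960 + 16400 = 88100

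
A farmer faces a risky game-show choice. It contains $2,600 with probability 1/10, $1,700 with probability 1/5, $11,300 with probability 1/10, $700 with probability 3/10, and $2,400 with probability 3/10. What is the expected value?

$2,660

EV = 1/10 × 2600 + 1/5 × 1700 + 1/10 × 11300 + 3/10 × 700 + 3/10 × 2400 = 260 + 340 + 1130 + 210 + 720 = 2660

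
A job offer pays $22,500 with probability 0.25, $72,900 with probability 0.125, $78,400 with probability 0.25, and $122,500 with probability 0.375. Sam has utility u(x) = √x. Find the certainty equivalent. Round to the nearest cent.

E[u] = 0.25·√22500 + 0.125·√72900 + 0.25·√78400 + 0.375·√122500 = 0.25·150 + 0.125·270 + 0.25·280 + 0.375·350 = 272.5
CE = (272.5)² = 74256.25

$74,256.25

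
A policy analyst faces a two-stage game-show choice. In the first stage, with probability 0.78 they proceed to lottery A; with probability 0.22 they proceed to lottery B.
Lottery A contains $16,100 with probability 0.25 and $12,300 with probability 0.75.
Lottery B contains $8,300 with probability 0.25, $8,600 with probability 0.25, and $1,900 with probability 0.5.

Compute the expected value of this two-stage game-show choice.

EV(A) = 0.25 × 16100 + 0.75 × 12300 = 4025 + 9225 = 13250
EV(B) = 0.25 × 8300 + 0.25 × 8600 + 0.5 × 1900 = 2075 + 2150 + 950 = 5175
Overall = 0.78 × 13250 + 0.22 × 5175 = 10335 + 1138.5 = 11473.5

$11,473.50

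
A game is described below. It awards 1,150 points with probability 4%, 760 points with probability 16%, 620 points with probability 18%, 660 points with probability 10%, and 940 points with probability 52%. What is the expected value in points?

834 points

EV = 0.04 × 1150 + 0.16 × 760 + 0.18 × 620 + 0.1 × 660 + 0.52 × 940 = 46 + 121.6 + 111.6 + 66 + 488.8 = 834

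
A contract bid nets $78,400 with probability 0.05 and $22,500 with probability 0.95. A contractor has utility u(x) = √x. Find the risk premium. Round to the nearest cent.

$802.75

E[u] = 0.05·√78400 + 0.95·√22500 = 0.05·280 + 0.95·150 = 156.5
CE = (156.5)² = 24492.25
Risk premium = EV − CE = 25295 − 24492.25 = 802.75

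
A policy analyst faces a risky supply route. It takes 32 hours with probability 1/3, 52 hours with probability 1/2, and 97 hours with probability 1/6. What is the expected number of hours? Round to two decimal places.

EV = 1/3 × 32 + 1/2 × 52 + 1/6 × 97 = 10.6667 + 26 + 16.1667 = 52.8333

52.83 hours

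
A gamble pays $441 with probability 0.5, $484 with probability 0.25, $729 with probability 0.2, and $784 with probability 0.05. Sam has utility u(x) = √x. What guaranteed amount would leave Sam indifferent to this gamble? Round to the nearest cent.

E[u] = 0.5·√441 + 0.25·√484 + 0.2·√729 + 0.05·√784 = 0.5·21 + 0.25·22 + 0.2·27 + 0.05·28 = 22.8
CE = (22.8)² = 519.84

$519.84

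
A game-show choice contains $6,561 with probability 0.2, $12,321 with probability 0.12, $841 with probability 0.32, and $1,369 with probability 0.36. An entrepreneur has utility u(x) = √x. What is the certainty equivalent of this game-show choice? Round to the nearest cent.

$2,716.49

E[u] = 0.2·√6561 + 0.12·√12321 + 0.32·√841 + 0.36·√1369 = 0.2·81 + 0.12·111 + 0.32·29 + 0.36·37 = 52.12
CE = (52.12)² = 2716.4944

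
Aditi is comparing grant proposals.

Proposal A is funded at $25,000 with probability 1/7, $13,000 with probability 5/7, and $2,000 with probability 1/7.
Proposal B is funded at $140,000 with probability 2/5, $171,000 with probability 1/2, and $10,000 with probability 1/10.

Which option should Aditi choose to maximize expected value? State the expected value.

Proposal A = 1/7 × 25000 + 5/7 × 13000 + 1/7 × 2000 = 3571.4286 + 9285.7143 + 285.7143 = 13142.8571
Proposal B = 2/5 × 140000 + 1/2 × 171000 + 1/10 × 10000 = 56000 + 85500 + 1000 = 142500

Proposal B ($142,500)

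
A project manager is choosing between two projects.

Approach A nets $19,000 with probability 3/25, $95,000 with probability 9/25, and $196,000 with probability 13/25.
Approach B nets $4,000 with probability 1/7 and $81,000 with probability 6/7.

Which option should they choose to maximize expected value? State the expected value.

Approach A = 3/25 × 19000 + 9/25 × 95000 + 13/25 × 196000 = 2280 + 34200 + 101920 = 138400
Approach B = 1/7 × 4000 + 6/7 × 81000 = 571.4286 + 69428.5714 = 70000

Approach A ($138,400)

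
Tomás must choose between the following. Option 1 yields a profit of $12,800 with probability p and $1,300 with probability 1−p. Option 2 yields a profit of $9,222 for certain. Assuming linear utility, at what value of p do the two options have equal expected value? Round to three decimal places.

p·12800 + (1−p)·1300 = 9222
11500p + 1300 = 9222
p = (9222 − 1300) / 11500

p = 0.689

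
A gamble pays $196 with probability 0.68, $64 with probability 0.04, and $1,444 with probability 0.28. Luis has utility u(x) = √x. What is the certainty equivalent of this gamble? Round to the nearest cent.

$419.43

E[u] = 0.68·√196 + 0.04·√64 + 0.28·√1444 = 0.68·14 + 0.04·8 + 0.28·38 = 20.48
CE = (20.48)² = 419.4304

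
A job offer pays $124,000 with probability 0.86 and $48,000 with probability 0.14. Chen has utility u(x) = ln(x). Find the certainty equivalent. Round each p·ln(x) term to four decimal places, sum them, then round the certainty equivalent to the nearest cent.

E[u] = 0.86·ln(124000) + 0.14·ln(48000) = 10.0861 + 1.5091 = 11.5952
CE = e^11.5952 ≈ 108575.38

$108,575.38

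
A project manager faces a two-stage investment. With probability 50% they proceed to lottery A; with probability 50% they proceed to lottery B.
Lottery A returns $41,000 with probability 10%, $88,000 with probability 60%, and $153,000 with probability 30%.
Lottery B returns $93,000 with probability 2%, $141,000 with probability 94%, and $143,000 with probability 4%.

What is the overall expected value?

$121,460

EV(A) = 0.1 × 41000 + 0.6 × 88000 + 0.3 × 153000 = 4100 + 52800 + 45900 = 102800
EV(B) = 0.02 × 93000 + 0.94 × 141000 + 0.04 × 143000 = 1860 + 132540 + 5720 = 140120
Overall = 0.5 × 102800 + 0.5 × 140120 = 51400 + 70060 = 121460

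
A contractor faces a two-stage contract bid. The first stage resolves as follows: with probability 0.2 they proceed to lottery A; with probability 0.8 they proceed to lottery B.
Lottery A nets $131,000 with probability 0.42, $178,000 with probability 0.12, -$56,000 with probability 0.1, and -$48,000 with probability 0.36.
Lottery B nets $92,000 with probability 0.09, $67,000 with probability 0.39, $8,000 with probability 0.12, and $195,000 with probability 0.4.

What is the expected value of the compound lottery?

$101,396

EV(A) = 0.42 × 131000 + 0.12 × 178000 + 0.1 × (-56000) + 0.36 × (-48000) = 55020 + 21360 − 5600 − 17280 = 53500
EV(B) = 0.09 × 92000 + 0.39 × 67000 + 0.12 × 8000 + 0.4 × 195000 = 8280 + 26130 + 960 + 78000 = 113370
Overall = 0.2 × 53500 + 0.8 × 113370 = 10700 + 90696 = 101396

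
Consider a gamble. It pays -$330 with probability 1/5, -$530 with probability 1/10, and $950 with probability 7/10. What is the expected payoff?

EV = 1/5 × (-330) + 1/10 × (-530) + 7/10 × 950 = -66 − 53 + 665 = 546

$546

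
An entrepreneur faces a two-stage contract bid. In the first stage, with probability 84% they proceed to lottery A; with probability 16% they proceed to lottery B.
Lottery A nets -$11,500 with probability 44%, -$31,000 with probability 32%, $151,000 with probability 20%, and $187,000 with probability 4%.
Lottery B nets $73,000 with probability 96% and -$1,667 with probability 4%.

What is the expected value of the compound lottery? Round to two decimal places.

$30,270.13

EV(A) = 0.44 × (-11500) + 0.32 × (-31000) + 0.2 × 151000 + 0.04 × 187000 = -5060 − 9920 + 30200 + 7480 = 22700
EV(B) = 0.96 × 73000 + 0.04 × (-1667) = 70080 − 66.68 = 70013.32
Overall = 0.84 × 22700 + 0.16 × 70013.32 = 19068 + 11202.1312 = 30270.1312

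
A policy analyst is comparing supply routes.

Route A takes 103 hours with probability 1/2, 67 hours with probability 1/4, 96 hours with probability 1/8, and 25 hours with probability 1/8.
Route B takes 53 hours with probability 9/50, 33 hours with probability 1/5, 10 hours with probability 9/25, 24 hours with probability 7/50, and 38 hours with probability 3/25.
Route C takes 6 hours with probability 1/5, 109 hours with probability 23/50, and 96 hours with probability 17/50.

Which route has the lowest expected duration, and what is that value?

Route B (27.66 hours)

Route A = 1/2 × 103 + 1/4 × 67 + 1/8 × 96 + 1/8 × 25 = 51.5 + 16.75 + 12 + 3.125 = 83.375
Route B = 9/50 × 53 + 1/5 × 33 + 9/25 × 10 + 7/50 × 24 + 3/25 × 38 = 9.54 + 6.6 + 3.6 + 3.36 + 4.56 = 27.66
Route C = 1/5 × 6 + 23/50 × 109 + 17/50 × 96 = 1.2 + 50.14 + 32.64 = 83.98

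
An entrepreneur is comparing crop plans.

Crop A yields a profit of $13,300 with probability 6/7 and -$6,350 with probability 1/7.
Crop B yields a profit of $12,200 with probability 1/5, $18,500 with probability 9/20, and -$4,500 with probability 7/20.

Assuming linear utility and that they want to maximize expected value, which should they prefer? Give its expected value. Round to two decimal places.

Crop A = 6/7 × 13300 + 1/7 × (-6350) = 11400 − 907.1429 = 10492.8571
Crop B = 1/5 × 12200 + 9/20 × 18500 + 7/20 × (-4500) = 2440 + 8325 − 1575 = 9190

Crop A ($10,492.86)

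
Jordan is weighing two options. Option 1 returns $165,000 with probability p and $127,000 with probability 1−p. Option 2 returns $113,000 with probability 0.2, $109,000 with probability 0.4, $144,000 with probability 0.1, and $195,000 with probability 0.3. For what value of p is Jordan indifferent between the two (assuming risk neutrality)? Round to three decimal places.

EV(Option 2) = 0.2 × 113000 + 0.4 × 109000 + 0.1 × 144000 + 0.3 × 195000 = 22600 + 43600 + 14400 + 58500 = 139100
p·165000 + (1−p)·127000 = 139100
38000p + 127000 = 139100
p = (139100 − 127000) / 38000

p = 0.318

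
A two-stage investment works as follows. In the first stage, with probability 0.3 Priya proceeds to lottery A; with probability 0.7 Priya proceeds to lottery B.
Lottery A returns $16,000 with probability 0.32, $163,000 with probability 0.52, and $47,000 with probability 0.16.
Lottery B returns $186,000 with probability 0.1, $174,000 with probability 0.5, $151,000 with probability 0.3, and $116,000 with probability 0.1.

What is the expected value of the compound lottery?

$142,970

EV(A) = 0.32 × 16000 + 0.52 × 163000 + 0.16 × 47000 = 5120 + 84760 + 7520 = 97400
EV(B) = 0.1 × 186000 + 0.5 × 174000 + 0.3 × 151000 + 0.1 × 116000 = 18600 + 87000 + 45300 + 11600 = 162500
Overall = 0.3 × 97400 + 0.7 × 162500 = 29220 + 113750 = 142970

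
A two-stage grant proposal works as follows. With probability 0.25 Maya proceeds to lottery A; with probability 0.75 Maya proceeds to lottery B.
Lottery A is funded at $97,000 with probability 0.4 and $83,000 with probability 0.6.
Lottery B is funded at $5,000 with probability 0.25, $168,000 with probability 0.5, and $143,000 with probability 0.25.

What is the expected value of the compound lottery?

EV(A) = 0.4 × 97000 + 0.6 × 83000 = 38800 + 49800 = 88600
EV(B) = 0.25 × 5000 + 0.5 × 168000 + 0.25 × 143000 = 1250 + 84000 + 35750 = 121000
Overall = 0.25 × 88600 + 0.75 × 121000 = 22150 + 90750 = 112900

$112,900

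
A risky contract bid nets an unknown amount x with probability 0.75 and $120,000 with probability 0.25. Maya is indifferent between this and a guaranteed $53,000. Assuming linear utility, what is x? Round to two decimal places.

x = $30,666.67

0.75·x + 0.25·120000 = 53000
0.75·x = 53000 − 30000 = 23000
x = 23000 / 0.75 = 30666.6667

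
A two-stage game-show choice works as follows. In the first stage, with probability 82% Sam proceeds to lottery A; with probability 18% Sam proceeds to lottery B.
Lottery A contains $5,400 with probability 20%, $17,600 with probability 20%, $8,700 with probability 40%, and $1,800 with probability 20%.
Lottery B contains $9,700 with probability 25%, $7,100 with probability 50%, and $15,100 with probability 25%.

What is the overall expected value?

EV(A) = 0.2 × 5400 + 0.2 × 17600 + 0.4 × 8700 + 0.2 × 1800 = 1080 + 3520 + 3480 + 360 = 8440
EV(B) = 0.25 × 9700 + 0.5 × 7100 + 0.25 × 15100 = 2425 + 3550 + 3775 = 9750
Overall = 0.82 × 8440 + 0.18 × 9750 = 6920.8 + 1755 = 8675.8

$8,675.80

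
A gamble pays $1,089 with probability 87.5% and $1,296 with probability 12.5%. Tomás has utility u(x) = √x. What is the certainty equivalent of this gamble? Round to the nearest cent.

$1,113.89

E[u] = 0.875·√1089 + 0.125·√1296 = 0.875·33 + 0.125·36 = 33.375
CE = (33.375)² = 1113.890625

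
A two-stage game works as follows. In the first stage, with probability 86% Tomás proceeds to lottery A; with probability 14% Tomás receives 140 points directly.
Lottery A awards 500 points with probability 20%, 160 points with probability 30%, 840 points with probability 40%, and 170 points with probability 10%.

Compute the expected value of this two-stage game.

450.46 points

EV(A) = 0.2 × 500 + 0.3 × 160 + 0.4 × 840 + 0.1 × 170 = 100 + 48 + 336 + 17 = 501
Branch B: 140 (certain)
Overall = 0.86 × 501 + 0.14 × 140 = 430.86 + 19.6 = 450.46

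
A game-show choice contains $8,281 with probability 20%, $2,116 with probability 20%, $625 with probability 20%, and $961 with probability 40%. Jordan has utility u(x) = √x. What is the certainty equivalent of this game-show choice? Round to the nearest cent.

$2,007.04

E[u] = 0.2·√8281 + 0.2·√2116 + 0.2·√625 + 0.4·√961 = 0.2·91 + 0.2·46 + 0.2·25 + 0.4·31 = 44.8
CE = (44.8)² = 2007.04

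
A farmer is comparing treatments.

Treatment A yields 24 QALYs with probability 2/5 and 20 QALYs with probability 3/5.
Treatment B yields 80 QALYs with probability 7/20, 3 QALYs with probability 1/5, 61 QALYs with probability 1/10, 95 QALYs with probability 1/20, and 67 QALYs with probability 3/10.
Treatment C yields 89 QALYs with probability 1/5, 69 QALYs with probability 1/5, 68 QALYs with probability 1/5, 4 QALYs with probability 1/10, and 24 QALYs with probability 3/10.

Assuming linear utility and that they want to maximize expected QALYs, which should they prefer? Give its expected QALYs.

Treatment A = 2/5 × 24 + 3/5 × 20 = 9.6 + 12 = 21.6
Treatment B = 7/20 × 80 + 1/5 × 3 + 1/10 × 61 + 1/20 × 95 + 3/10 × 67 = 28 + 0.6 + 6.1 + 4.75 + 20.1 = 59.55
Treatment C = 1/5 × 89 + 1/5 × 69 + 1/5 × 68 + 1/10 × 4 + 3/10 × 24 = 17.8 + 13.8 + 13.6 + 0.4 + 7.2 = 52.8

Treatment B (59.55 QALYs)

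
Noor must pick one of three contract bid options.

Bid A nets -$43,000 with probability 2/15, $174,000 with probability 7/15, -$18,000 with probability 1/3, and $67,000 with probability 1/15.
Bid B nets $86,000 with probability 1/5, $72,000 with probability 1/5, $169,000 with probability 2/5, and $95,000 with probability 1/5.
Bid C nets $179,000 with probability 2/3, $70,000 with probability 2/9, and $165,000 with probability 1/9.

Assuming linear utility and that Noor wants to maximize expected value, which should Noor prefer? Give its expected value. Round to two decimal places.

Bid C ($153,222.22)

Bid A = 2/15 × (-43000) + 7/15 × 174000 + 1/3 × (-18000) + 1/15 × 67000 = -5733.3333 + 81200 − 6000 + 4466.6667 = 73933.3333
Bid B = 1/5 × 86000 + 1/5 × 72000 + 2/5 × 169000 + 1/5 × 95000 = 17200 + 14400 + 67600 + 19000 = 118200
Bid C = 2/3 × 179000 + 2/9 × 70000 + 1/9 × 165000 = 119333.3333 + 15555.5556 + 18333.3333 = 153222.2222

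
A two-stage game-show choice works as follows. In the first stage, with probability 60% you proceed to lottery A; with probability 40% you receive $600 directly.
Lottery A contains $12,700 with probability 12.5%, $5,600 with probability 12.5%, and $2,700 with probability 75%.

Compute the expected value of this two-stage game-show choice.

$2,827.50

EV(A) = 0.125 × 12700 + 0.125 × 5600 + 0.75 × 2700 = 1587.5 + 700 + 2025 = 4312.5
Branch B: 600 (certain)
Overall = 0.6 × 4312.5 + 0.4 × 600 = 2587.5 + 240 = 2827.5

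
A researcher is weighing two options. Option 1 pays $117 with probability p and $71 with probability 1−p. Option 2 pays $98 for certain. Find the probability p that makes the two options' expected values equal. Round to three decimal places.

p = 0.587

p·117 + (1−p)·71 = 98
46p + 71 = 98
p = (98 − 71) / 46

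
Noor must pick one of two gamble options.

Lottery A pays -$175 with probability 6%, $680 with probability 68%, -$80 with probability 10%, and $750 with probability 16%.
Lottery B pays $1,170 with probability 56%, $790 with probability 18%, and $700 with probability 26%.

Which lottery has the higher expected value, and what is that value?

Lottery A = 0.06 × (-175) + 0.68 × 680 + 0.1 × (-80) + 0.16 × 750 = -10.5 + 462.4 − 8 + 120 = 563.9
Lottery B = 0.56 × 1170 + 0.18 × 790 + 0.26 × 700 = 655.2 + 142.2 + 182 = 979.4

Lottery B ($979.40)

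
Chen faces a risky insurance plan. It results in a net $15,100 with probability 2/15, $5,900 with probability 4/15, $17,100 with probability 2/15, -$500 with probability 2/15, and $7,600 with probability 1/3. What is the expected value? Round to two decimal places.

$8,333.33

EV = 2/15 × 15100 + 4/15 × 5900 + 2/15 × 17100 + 2/15 × (-500) + 1/3 × 7600 = 2013.3333 + 1573.3333 + 2280 − 66.6667 + 2533.3333 = 8333.3333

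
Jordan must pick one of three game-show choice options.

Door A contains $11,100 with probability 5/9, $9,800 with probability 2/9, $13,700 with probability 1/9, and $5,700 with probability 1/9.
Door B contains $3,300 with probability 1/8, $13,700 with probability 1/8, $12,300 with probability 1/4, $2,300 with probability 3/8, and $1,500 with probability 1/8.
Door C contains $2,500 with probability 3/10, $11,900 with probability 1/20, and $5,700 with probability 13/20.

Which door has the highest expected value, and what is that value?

Door A = 5/9 × 11100 + 2/9 × 9800 + 1/9 × 13700 + 1/9 × 5700 = 6166.6667 + 2177.7778 + 1522.2222 + 633.3333 = 10500
Door B = 1/8 × 3300 + 1/8 × 13700 + 1/4 × 12300 + 3/8 × 2300 + 1/8 × 1500 = 412.5 + 1712.5 + 3075 + 862.5 + 187.5 = 6250
Door C = 3/10 × 2500 + 1/20 × 11900 + 13/20 × 5700 = 750 + 595 + 3705 = 5050

Door A ($10,500)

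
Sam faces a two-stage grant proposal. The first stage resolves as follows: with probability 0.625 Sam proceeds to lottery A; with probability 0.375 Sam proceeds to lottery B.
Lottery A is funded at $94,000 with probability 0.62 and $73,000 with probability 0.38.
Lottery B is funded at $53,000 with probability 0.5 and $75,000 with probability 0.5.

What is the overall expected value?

EV(A) = 0.62 × 94000 + 0.38 × 73000 = 58280 + 27740 = 86020
EV(B) = 0.5 × 53000 + 0.5 × 75000 = 26500 + 37500 = 64000
Overall = 0.625 × 86020 + 0.375 × 64000 = 53762.5 + 24000 = 77762.5

$77,762.50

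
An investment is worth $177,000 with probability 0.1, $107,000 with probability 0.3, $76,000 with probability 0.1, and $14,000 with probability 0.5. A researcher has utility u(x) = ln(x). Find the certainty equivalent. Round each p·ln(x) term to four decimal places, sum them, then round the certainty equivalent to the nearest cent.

$39,332.25

E[u] = 0.1·ln(177000) + 0.3·ln(107000) + 0.1·ln(76000) + 0.5·ln(14000) = 1.2084 + 3.4742 + 1.1238 + 4.7734 = 10.5798
CE = e^10.5798 ≈ 39332.25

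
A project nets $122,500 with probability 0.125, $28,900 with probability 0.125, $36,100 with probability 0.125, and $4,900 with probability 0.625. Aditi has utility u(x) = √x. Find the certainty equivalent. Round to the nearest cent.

E[u] = 0.125·√122500 + 0.125·√28900 + 0.125·√36100 + 0.625·√4900 = 0.125·350 + 0.125·170 + 0.125·190 + 0.625·70 = 132.5
CE = (132.5)² = 17556.25

$17,556.25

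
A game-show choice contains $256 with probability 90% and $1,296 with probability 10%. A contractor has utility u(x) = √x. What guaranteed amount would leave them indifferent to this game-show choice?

$324

E[u] = 0.9·√256 + 0.1·√1296 = 0.9·16 + 0.1·36 = 18
CE = (18)² = 324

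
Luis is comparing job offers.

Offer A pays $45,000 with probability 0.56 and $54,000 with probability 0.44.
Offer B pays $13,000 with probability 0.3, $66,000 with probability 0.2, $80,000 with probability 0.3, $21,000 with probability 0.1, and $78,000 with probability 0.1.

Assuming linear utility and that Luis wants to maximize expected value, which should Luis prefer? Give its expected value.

Offer A = 0.56 × 45000 + 0.44 × 54000 = 25200 + 23760 = 48960
Offer B = 0.3 × 13000 + 0.2 × 66000 + 0.3 × 80000 + 0.1 × 21000 + 0.1 × 78000 = 3900 + 13200 + 24000 + 2100 + 7800 = 51000

Offer B ($51,000)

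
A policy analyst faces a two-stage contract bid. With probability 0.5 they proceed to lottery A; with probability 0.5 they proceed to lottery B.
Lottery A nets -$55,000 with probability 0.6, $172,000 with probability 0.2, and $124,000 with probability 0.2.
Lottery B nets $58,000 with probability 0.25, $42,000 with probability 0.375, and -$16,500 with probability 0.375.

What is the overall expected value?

EV(A) = 0.6 × (-55000) + 0.2 × 172000 + 0.2 × 124000 = -33000 + 34400 + 24800 = 26200
EV(B) = 0.25 × 58000 + 0.375 × 42000 + 0.375 × (-16500) = 14500 + 15750 − 6187.5 = 24062.5
Overall = 0.5 × 26200 + 0.5 × 24062.5 = 13100 + 12031.25 = 25131.25

$25,131.25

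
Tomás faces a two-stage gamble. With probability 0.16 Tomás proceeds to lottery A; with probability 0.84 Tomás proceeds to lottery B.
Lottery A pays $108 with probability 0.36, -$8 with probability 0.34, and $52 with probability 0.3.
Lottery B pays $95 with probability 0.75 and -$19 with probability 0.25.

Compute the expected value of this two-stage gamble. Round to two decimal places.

EV(A) = 0.36 × 108 + 0.34 × (-8) + 0.3 × 52 = 38.88 − 2.72 + 15.6 = 51.76
EV(B) = 0.75 × 95 + 0.25 × (-19) = 71.25 − 4.75 = 66.5
Overall = 0.16 × 51.76 + 0.84 × 66.5 = 8.2816 + 55.86 = 64.1416

$64.14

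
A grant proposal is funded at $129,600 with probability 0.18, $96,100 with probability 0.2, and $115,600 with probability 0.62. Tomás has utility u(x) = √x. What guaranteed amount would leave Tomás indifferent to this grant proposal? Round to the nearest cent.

$113,973.76

E[u] = 0.18·√129600 + 0.2·√96100 + 0.62·√115600 = 0.18·360 + 0.2·310 + 0.62·340 = 337.6
CE = (337.6)² = 113973.76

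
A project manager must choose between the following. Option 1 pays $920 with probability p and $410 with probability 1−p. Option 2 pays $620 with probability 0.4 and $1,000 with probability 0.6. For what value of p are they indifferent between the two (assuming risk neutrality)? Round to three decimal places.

p = 0.859

EV(Option 2) = 0.4 × 620 + 0.6 × 1000 = 248 + 600 = 848
p·920 + (1−p)·410 = 848
510p + 410 = 848
p = (848 − 410) / 510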